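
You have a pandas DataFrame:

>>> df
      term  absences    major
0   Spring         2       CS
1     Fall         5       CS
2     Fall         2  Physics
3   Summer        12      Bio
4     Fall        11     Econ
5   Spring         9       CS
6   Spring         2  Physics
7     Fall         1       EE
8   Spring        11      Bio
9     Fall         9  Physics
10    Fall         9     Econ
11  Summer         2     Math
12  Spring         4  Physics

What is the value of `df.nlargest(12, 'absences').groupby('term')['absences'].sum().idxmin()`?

Summer

take 12 rows with largest absences:
      term  absences    major
3   Summer        12      Bio
4     Fall        11     Econ
8   Spring        11      Bio
5   Spring         9       CS
9     Fall         9  Physics
10    Fall         9     Econ
1     Fall         5       CS
12  Spring         4  Physics
0   Spring         2       CS
2     Fall         2  Physics
6   Spring         2  Physics
11  Summer         2     Math
group by term, sum of absences:
term
Fall      36
Spring    28
Summer    14
Name: absences, dtype: int64
So idxmin() = Summer.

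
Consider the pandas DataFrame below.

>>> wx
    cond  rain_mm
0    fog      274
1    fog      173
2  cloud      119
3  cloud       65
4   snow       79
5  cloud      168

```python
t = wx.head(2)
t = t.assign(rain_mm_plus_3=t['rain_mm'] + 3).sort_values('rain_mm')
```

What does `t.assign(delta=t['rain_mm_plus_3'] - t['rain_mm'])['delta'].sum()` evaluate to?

take first 2 rows:
  cond  rain_mm
0  fog      274
1  fog      173
add column rain_mm_plus_3 = t['rain_mm'] + 3:
  cond  rain_mm  rain_mm_plus_3
0  fog      274             277
1  fog      173             176
sort by rain_mm:
  cond  rain_mm  rain_mm_plus_3
1  fog      173             176
0  fog      274             277
add column delta = t['rain_mm_plus_3'] - t['rain_mm']:
  cond  rain_mm  rain_mm_plus_3  delta
1  fog      173             176      3
0  fog      274             277      3

6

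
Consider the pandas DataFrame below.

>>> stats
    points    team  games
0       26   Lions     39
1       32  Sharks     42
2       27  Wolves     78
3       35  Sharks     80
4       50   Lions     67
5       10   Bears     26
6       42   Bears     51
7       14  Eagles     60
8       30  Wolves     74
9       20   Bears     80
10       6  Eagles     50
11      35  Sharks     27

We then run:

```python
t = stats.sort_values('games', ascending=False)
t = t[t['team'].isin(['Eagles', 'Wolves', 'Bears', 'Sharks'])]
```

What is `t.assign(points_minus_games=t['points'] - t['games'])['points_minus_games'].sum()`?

-317

sort by games descending:
    points    team  games
3       35  Sharks     80
9       20   Bears     80
2       27  Wolves     78
8       30  Wolves     74
4       50   Lions     67
7       14  Eagles     60
6       42   Bears     51
10       6  Eagles     50
1       32  Sharks     42
0       26   Lions     39
11      35  Sharks     27
5       10   Bears     26
filter rows where team in ['Eagles', 'Wolves', 'Bears', 'Sharks']:
    points    team  games
3       35  Sharks     80
9       20   Bears     80
2       27  Wolves     78
8       30  Wolves     74
7       14  Eagles     60
6       42   Bears     51
10       6  Eagles     50
1       32  Sharks     42
11      35  Sharks     27
5       10   Bears     26
add column points_minus_games = t['points'] - t['games']:
    points    team  games  points_minus_games
3       35  Sharks     80                 -45
9       20   Bears     80                 -60
2       27  Wolves     78                 -51
8       30  Wolves     74                 -44
7       14  Eagles     60                 -46
6       42   Bears     51                  -9
10       6  Eagles     50                 -44
1       32  Sharks     42                 -10
11      35  Sharks     27                   8
5       10   Bears     26                 -16
sum of column 'points_minus_games' → -317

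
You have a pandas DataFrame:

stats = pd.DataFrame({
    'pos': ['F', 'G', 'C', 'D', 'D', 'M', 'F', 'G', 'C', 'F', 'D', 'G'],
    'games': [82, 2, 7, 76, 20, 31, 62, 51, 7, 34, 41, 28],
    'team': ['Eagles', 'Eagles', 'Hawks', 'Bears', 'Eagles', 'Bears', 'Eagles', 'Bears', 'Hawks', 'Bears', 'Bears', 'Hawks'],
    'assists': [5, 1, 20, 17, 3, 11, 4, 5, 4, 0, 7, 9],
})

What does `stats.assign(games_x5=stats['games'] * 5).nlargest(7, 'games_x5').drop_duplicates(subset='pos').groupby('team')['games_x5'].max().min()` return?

add column games_x5 = stats['games'] * 5:
   pos  games    team  assists  games_x5
0    F     82  Eagles        5       410
1    G      2  Eagles        1        10
2    C      7   Hawks       20        35
3    D     76   Bears       17       380
4    D     20  Eagles        3       100
5    M     31   Bears       11       155
6    F     62  Eagles        4       310
7    G     51   Bears        5       255
8    C      7   Hawks        4        35
9    F     34   Bears        0       170
10   D     41   Bears        7       205
11   G     28   Hawks        9       140
take 7 rows with largest games_x5:
   pos  games    team  assists  games_x5
0    F     82  Eagles        5       410
3    D     76   Bears       17       380
6    F     62  Eagles        4       310
7    G     51   Bears        5       255
10   D     41   Bears        7       205
9    F     34   Bears        0       170
5    M     31   Bears       11       155
drop duplicate pos (keep=first):
  pos  games    team  assists  games_x5
0   F     82  Eagles        5       410
3   D     76   Bears       17       380
7   G     51   Bears        5       255
5   M     31   Bears       11       155
group by team, max of games_x5:
team
Bears     380
Eagles    410
Name: games_x5, dtype: int64
Finally, min of the resulting series = 380.

380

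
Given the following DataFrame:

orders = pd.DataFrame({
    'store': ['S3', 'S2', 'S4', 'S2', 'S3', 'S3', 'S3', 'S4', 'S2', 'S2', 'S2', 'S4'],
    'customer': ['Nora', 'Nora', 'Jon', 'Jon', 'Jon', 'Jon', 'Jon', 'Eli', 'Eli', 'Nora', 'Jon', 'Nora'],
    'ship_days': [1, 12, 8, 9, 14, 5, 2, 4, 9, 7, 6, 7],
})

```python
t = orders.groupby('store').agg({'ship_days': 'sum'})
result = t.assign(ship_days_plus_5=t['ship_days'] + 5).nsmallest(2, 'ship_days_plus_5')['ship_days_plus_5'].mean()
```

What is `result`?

25.5

group by store, sum of ship_days:
       ship_days
store           
S2            43
S3            22
S4            19
add column ship_days_plus_5 = t['ship_days'] + 5:
       ship_days  ship_days_plus_5
store                             
S2            43                48
S3            22                27
S4            19                24
take 2 rows with smallest ship_days_plus_5:
       ship_days  ship_days_plus_5
store                             
S4            19                24
S3            22                27
Finally, mean of column 'ship_days_plus_5' = 25.5.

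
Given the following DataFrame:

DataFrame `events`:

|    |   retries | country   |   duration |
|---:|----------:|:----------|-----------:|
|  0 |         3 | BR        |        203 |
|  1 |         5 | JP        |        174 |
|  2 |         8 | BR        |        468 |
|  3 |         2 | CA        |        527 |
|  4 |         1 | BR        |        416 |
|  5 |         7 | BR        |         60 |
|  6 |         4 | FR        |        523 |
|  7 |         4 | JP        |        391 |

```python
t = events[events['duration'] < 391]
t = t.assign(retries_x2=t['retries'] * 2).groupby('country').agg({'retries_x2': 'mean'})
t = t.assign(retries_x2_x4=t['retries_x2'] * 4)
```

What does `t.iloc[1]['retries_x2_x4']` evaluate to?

filter rows where duration < 391:
   retries country  duration
0        3      BR       203
1        5      JP       174
5        7      BR        60
add column retries_x2 = t['retries'] * 2:
   retries country  duration  retries_x2
0        3      BR       203           6
1        5      JP       174          10
5        7      BR        60          14
group by country, mean of retries_x2:
         retries_x2
country            
BR             10.0
JP             10.0
add column retries_x2_x4 = t['retries_x2'] * 4:
         retries_x2  retries_x2_x4
country                           
BR             10.0           40.0
JP             10.0           40.0
So iloc[1]['retries_x2_x4'] = 40.0.

40.0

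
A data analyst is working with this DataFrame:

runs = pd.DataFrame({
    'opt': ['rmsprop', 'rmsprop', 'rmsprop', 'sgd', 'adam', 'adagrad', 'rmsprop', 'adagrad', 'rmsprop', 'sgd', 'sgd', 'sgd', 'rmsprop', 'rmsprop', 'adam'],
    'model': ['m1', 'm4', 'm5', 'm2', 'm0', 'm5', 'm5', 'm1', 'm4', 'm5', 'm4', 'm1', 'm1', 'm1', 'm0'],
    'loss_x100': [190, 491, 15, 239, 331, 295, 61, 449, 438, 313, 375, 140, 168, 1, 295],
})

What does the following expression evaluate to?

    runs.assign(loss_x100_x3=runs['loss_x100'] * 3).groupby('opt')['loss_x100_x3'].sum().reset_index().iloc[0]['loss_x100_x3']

2232

add column loss_x100_x3 = runs['loss_x100'] * 3:
        opt model  loss_x100  loss_x100_x3
0   rmsprop    m1        190           570
1   rmsprop    m4        491          1473
2   rmsprop    m5         15            45
3       sgd    m2        239           717
4      adam    m0        331           993
5   adagrad    m5        295           885
6   rmsprop    m5         61           183
7   adagrad    m1        449          1347
8   rmsprop    m4        438          1314
9       sgd    m5        313           939
10      sgd    m4        375          1125
11      sgd    m1        140           420
12  rmsprop    m1        168           504
13  rmsprop    m1          1             3
14     adam    m0        295           885
group by opt, sum of loss_x100_x3:
opt
adagrad    2232
adam       1878
rmsprop    4092
sgd        3201
Name: loss_x100_x3, dtype: int64
reset_index():
       opt  loss_x100_x3
0  adagrad          2232
1     adam          1878
2  rmsprop          4092
3      sgd          3201
Finally, value at position 0, column 'loss_x100_x3' = 2232.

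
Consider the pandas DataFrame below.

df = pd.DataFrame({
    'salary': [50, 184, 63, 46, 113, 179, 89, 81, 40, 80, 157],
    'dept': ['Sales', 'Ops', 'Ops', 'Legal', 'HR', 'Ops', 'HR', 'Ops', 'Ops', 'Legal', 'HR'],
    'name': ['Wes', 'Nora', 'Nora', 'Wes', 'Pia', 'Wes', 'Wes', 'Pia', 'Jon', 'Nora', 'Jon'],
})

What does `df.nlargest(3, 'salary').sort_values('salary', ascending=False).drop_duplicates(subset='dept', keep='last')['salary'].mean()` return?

168.0

take 3 rows with largest salary:
    salary dept  name
1      184  Ops  Nora
5      179  Ops   Wes
10     157   HR   Jon
sort by salary descending:
    salary dept  name
1      184  Ops  Nora
5      179  Ops   Wes
10     157   HR   Jon
drop duplicate dept (keep=last):
    salary dept name
5      179  Ops  Wes
10     157   HR  Jon
Taking the mean of column 'salary' gives 168.0.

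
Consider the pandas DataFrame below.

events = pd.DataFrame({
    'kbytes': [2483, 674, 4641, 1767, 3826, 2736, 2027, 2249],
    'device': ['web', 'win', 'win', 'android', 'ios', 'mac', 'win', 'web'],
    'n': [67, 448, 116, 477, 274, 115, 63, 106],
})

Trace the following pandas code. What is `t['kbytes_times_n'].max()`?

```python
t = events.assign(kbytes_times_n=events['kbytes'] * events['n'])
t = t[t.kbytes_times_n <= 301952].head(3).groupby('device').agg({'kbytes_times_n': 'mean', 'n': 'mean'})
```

214826.5

add column kbytes_times_n = events['kbytes'] * events['n']:
   kbytes   device    n  kbytes_times_n
0    2483      web   67          166361
1     674      win  448          301952
2    4641      win  116          538356
3    1767  android  477          842859
4    3826      ios  274         1048324
5    2736      mac  115          314640
6    2027      win   63          127701
7    2249      web  106          238394
filter rows where kbytes_times_n <= 301952:
   kbytes device    n  kbytes_times_n
0    2483    web   67          166361
1     674    win  448          301952
6    2027    win   63          127701
7    2249    web  106          238394
take first 3 rows:
   kbytes device    n  kbytes_times_n
0    2483    web   67          166361
1     674    win  448          301952
6    2027    win   63          127701
group by device: mean(kbytes_times_n), mean(n):
        kbytes_times_n      n
device                       
web           166361.0   67.0
win           214826.5  255.5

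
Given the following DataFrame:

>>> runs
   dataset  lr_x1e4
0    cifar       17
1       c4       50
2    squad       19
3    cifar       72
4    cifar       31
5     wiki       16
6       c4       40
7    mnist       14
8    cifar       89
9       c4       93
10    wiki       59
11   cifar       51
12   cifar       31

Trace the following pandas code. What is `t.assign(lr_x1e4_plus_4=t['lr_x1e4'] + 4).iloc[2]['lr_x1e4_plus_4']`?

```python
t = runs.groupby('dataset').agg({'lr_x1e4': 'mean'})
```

group by dataset, mean of lr_x1e4:
         lr_x1e4
dataset         
c4          61.0
cifar       48.5
mnist       14.0
squad       19.0
wiki        37.5
add column lr_x1e4_plus_4 = t['lr_x1e4'] + 4:
         lr_x1e4  lr_x1e4_plus_4
dataset                         
c4          61.0            65.0
cifar       48.5            52.5
mnist       14.0            18.0
squad       19.0            23.0
wiki        37.5            41.5
Reading off the value at position 2, column 'lr_x1e4_plus_4', we get 18.0.

18.0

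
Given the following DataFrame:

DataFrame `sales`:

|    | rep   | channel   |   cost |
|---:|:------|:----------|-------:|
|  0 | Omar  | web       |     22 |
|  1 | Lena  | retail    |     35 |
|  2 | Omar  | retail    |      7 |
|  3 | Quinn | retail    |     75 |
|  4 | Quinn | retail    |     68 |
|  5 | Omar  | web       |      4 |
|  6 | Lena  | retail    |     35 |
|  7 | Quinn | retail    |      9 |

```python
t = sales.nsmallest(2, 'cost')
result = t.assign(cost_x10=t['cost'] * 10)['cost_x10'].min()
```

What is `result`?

take 2 rows with smallest cost:
    rep channel  cost
5  Omar     web     4
2  Omar  retail     7
add column cost_x10 = t['cost'] * 10:
    rep channel  cost  cost_x10
5  Omar     web     4        40
2  Omar  retail     7        70
Then the min of column 'cost_x10': 40

40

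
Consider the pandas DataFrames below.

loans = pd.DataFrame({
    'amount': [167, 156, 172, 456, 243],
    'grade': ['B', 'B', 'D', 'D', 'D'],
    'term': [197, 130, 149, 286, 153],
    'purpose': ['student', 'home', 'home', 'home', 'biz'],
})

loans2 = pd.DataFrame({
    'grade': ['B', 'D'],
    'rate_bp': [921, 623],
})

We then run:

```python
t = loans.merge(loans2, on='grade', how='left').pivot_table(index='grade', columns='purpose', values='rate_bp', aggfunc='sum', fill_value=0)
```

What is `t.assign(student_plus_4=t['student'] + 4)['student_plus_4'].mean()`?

merge on 'grade' (how='left') → 5 rows:
   amount grade  term  purpose  rate_bp
0     167     B   197  student      921
1     156     B   130     home      921
2     172     D   149     home      623
3     456     D   286     home      623
4     243     D   153      biz      623
pivot: rows=grade, cols=purpose, sum(rate_bp):
purpose  biz  home  student
grade                      
B          0   921      921
D        623  1246        0
add column student_plus_4 = t['student'] + 4:
purpose  biz  home  student  student_plus_4
grade                                      
B          0   921      921             925
D        623  1246        0               4
Then the mean of column 'student_plus_4': 464.5

464.5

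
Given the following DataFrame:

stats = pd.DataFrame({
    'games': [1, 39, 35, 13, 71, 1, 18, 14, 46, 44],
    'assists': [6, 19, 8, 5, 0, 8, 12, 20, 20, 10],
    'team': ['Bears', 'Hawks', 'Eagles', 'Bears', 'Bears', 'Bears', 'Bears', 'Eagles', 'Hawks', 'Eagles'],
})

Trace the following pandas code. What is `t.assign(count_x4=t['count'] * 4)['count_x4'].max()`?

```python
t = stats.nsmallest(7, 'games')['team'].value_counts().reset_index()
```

16

take 7 rows with smallest games:
   games  assists    team
0      1        6   Bears
5      1        8   Bears
3     13        5   Bears
7     14       20  Eagles
6     18       12   Bears
2     35        8  Eagles
1     39       19   Hawks
value_counts of team:
team
Bears     4
Eagles    2
Hawks     1
Name: count, dtype: int64
reset_index():
     team  count
0   Bears      4
1  Eagles      2
2   Hawks      1
add column count_x4 = t['count'] * 4:
     team  count  count_x4
0   Bears      4        16
1  Eagles      2         8
2   Hawks      1         4
Then the max of column 'count_x4': 16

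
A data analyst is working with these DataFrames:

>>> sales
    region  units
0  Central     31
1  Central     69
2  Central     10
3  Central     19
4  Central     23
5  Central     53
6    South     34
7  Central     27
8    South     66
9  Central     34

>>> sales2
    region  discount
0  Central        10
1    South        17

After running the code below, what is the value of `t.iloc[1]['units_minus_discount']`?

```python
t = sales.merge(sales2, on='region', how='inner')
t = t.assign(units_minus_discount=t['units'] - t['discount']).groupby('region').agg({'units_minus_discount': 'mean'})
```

merge on 'region' (how='inner') → 10 rows:
    region  units  discount
0  Central     31        10
1  Central     69        10
2  Central     10        10
3  Central     19        10
4  Central     23        10
5  Central     53        10
6    South     34        17
7  Central     27        10
8    South     66        17
9  Central     34        10
add column units_minus_discount = t['units'] - t['discount']:
    region  units  discount  units_minus_discount
0  Central     31        10                    21
1  Central     69        10                    59
2  Central     10        10                     0
3  Central     19        10                     9
4  Central     23        10                    13
5  Central     53        10                    43
6    South     34        17                    17
7  Central     27        10                    17
8    South     66        17                    49
9  Central     34        10                    24
group by region, mean of units_minus_discount:
         units_minus_discount
region                       
Central                 23.25
South                   33.00
Then the value at position 1, column 'units_minus_discount': 33.0

33.0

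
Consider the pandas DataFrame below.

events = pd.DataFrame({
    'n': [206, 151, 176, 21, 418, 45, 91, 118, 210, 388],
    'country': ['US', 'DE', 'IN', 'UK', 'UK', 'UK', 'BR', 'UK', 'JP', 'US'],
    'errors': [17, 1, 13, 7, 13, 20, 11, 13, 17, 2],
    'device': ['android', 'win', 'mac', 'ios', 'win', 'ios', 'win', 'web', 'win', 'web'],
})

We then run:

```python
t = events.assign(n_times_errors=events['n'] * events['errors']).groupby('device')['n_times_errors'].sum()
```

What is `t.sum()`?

add column n_times_errors = events['n'] * events['errors']:
     n country  errors   device  n_times_errors
0  206      US      17  android            3502
1  151      DE       1      win             151
2  176      IN      13      mac            2288
3   21      UK       7      ios             147
4  418      UK      13      win            5434
5   45      UK      20      ios             900
6   91      BR      11      win            1001
7  118      UK      13      web            1534
8  210      JP      17      win            3570
9  388      US       2      web             776
group by device, sum of n_times_errors:
device
android     3502
ios         1047
mac         2288
web         2310
win        10156
Name: n_times_errors, dtype: int64
sum of the resulting series → 19303

19303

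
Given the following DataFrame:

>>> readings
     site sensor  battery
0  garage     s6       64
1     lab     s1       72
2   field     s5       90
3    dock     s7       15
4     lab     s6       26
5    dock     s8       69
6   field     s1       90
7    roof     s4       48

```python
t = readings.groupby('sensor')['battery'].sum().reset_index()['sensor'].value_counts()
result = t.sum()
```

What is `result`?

6

group by sensor, sum of battery:
sensor
s1    162
s4     48
s5     90
s6     90
s7     15
s8     69
Name: battery, dtype: int64
reset_index():
  sensor  battery
0     s1      162
1     s4       48
2     s5       90
3     s6       90
4     s7       15
5     s8       69
value_counts of sensor:
sensor
s1    1
s4    1
s5    1
s6    1
s7    1
s8    1
Name: count, dtype: int64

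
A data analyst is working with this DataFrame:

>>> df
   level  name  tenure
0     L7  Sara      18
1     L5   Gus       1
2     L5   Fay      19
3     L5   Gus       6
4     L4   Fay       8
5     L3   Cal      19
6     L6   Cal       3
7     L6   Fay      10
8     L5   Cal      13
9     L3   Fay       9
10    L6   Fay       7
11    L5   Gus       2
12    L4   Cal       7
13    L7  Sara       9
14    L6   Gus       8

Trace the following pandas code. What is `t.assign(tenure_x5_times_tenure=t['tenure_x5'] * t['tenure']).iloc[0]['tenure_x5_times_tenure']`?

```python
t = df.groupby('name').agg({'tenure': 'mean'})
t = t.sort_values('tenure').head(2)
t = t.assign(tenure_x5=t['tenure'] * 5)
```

90.3125

group by name, mean of tenure:
      tenure
name        
Cal    10.50
Fay    10.60
Gus     4.25
Sara   13.50
sort by tenure:
      tenure
name        
Gus     4.25
Cal    10.50
Fay    10.60
Sara   13.50
take first 2 rows:
      tenure
name        
Gus     4.25
Cal    10.50
add column tenure_x5 = t['tenure'] * 5:
      tenure  tenure_x5
name                   
Gus     4.25      21.25
Cal    10.50      52.50
add column tenure_x5_times_tenure = t['tenure_x5'] * t['tenure']:
      tenure  tenure_x5  tenure_x5_times_tenure
name                                           
Gus     4.25      21.25                 90.3125
Cal    10.50      52.50                551.2500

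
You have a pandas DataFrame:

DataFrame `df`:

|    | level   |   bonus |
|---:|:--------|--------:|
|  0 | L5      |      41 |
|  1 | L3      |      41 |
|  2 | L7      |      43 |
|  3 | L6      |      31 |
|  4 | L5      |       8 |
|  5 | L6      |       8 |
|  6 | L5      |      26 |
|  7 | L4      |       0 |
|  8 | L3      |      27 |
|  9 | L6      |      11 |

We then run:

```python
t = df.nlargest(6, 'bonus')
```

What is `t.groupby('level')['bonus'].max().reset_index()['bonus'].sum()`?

take 6 rows with largest bonus:
  level  bonus
2    L7     43
0    L5     41
1    L3     41
3    L6     31
8    L3     27
6    L5     26
group by level, max of bonus:
level
L3    41
L5    41
L6    31
L7    43
Name: bonus, dtype: int64
reset_index():
  level  bonus
0    L3     41
1    L5     41
2    L6     31
3    L7     43

156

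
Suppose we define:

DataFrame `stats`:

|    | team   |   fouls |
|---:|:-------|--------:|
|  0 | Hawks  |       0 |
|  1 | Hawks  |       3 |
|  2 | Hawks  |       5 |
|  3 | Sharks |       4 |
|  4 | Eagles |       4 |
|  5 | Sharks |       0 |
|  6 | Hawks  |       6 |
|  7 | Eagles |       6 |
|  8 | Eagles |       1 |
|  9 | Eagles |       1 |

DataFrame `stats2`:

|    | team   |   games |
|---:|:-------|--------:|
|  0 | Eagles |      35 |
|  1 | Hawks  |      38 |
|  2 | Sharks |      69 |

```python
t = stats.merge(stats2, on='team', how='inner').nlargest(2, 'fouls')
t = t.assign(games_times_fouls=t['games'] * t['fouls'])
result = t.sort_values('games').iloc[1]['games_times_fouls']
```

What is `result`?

228

merge on 'team' (how='inner') → 10 rows:
     team  fouls  games
0   Hawks      0     38
1   Hawks      3     38
2   Hawks      5     38
3  Sharks      4     69
4  Eagles      4     35
5  Sharks      0     69
6   Hawks      6     38
7  Eagles      6     35
8  Eagles      1     35
9  Eagles      1     35
take 2 rows with largest fouls:
     team  fouls  games
6   Hawks      6     38
7  Eagles      6     35
add column games_times_fouls = t['games'] * t['fouls']:
     team  fouls  games  games_times_fouls
6   Hawks      6     38                228
7  Eagles      6     35                210
sort by games:
     team  fouls  games  games_times_fouls
7  Eagles      6     35                210
6   Hawks      6     38                228
Finally, value at position 1, column 'games_times_fouls' = 228.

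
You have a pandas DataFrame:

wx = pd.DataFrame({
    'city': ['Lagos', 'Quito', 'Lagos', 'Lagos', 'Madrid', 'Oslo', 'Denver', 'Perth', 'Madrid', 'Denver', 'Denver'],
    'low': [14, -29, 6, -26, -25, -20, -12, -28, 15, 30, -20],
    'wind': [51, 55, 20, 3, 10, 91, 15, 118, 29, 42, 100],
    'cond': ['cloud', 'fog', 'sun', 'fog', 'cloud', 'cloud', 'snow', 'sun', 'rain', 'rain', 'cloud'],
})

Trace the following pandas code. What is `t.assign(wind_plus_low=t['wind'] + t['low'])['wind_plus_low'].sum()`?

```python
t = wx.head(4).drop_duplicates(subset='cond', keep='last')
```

68

take first 4 rows:
    city  low  wind   cond
0  Lagos   14    51  cloud
1  Quito  -29    55    fog
2  Lagos    6    20    sun
3  Lagos  -26     3    fog
drop duplicate cond (keep=last):
    city  low  wind   cond
0  Lagos   14    51  cloud
2  Lagos    6    20    sun
3  Lagos  -26     3    fog
add column wind_plus_low = t['wind'] + t['low']:
    city  low  wind   cond  wind_plus_low
0  Lagos   14    51  cloud             65
2  Lagos    6    20    sun             26
3  Lagos  -26     3    fog            -23
Hence 68.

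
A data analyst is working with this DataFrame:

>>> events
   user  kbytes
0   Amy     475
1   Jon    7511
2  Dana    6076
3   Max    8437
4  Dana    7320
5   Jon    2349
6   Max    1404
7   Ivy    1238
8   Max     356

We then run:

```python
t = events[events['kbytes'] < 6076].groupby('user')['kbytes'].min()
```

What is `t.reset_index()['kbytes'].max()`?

filter rows where kbytes < 6076:
  user  kbytes
0  Amy     475
5  Jon    2349
6  Max    1404
7  Ivy    1238
8  Max     356
group by user, min of kbytes:
user
Amy     475
Ivy    1238
Jon    2349
Max     356
Name: kbytes, dtype: int64
reset_index():
  user  kbytes
0  Amy     475
1  Ivy    1238
2  Jon    2349
3  Max     356
max of column 'kbytes' → 2349

2349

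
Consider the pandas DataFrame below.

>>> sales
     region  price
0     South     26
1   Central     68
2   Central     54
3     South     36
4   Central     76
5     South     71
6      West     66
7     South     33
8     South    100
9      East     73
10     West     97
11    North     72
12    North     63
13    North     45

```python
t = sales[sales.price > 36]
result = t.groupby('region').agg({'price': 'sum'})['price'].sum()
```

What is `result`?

filter rows where price > 36:
     region  price
1   Central     68
2   Central     54
4   Central     76
5     South     71
6      West     66
8     South    100
9      East     73
10     West     97
11    North     72
12    North     63
13    North     45
group by region, sum of price:
         price
region        
Central    198
East        73
North      180
South      171
West       163
So sum() = 785.

785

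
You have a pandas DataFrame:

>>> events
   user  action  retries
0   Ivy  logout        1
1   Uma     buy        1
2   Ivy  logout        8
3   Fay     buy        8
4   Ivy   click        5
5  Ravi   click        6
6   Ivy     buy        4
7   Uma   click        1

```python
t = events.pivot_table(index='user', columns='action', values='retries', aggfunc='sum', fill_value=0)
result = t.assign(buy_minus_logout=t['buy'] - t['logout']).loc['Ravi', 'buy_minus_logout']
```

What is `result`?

0

pivot: rows=user, cols=action, sum(retries):
action  buy  click  logout
user                      
Fay       8      0       0
Ivy       4      5       9
Ravi      0      6       0
Uma       1      1       0
add column buy_minus_logout = t['buy'] - t['logout']:
action  buy  click  logout  buy_minus_logout
user                                        
Fay       8      0       0                 8
Ivy       4      5       9                -5
Ravi      0      6       0                 0
Uma       1      1       0                 1
Then the value at row 'Ravi', column 'buy_minus_logout': 0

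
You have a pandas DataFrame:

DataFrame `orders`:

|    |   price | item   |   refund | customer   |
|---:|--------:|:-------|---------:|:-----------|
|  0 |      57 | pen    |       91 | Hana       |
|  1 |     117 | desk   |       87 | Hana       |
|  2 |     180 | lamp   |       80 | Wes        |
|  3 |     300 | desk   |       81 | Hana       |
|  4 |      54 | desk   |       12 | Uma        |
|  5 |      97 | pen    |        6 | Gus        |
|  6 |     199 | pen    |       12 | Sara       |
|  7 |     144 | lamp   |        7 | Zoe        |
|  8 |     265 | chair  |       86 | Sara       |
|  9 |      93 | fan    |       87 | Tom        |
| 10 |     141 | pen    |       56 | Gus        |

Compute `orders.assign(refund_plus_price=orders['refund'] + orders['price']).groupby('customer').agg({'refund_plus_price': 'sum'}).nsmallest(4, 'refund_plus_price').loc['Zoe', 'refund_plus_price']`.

151

add column refund_plus_price = orders['refund'] + orders['price']:
    price   item  refund customer  refund_plus_price
0      57    pen      91     Hana                148
1     117   desk      87     Hana                204
2     180   lamp      80      Wes                260
3     300   desk      81     Hana                381
4      54   desk      12      Uma                 66
5      97    pen       6      Gus                103
6     199    pen      12     Sara                211
7     144   lamp       7      Zoe                151
8     265  chair      86     Sara                351
9      93    fan      87      Tom                180
10    141    pen      56      Gus                197
group by customer, sum of refund_plus_price:
          refund_plus_price
customer                   
Gus                     300
Hana                    733
Sara                    562
Tom                     180
Uma                      66
Wes                     260
Zoe                     151
take 4 rows with smallest refund_plus_price:
          refund_plus_price
customer                   
Uma                      66
Zoe                     151
Tom                     180
Wes                     260
So loc['Zoe', 'refund_plus_price'] = 151.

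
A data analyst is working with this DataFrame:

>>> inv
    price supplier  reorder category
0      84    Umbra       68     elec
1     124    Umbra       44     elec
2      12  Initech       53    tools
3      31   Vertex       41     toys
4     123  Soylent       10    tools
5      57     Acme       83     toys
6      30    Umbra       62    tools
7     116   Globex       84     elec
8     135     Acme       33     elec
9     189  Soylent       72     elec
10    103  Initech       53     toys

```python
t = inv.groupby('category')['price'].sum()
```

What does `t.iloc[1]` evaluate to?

165

group by category, sum of price:
category
elec     648
tools    165
toys     191
Name: price, dtype: int64
The value at position 1 is 165.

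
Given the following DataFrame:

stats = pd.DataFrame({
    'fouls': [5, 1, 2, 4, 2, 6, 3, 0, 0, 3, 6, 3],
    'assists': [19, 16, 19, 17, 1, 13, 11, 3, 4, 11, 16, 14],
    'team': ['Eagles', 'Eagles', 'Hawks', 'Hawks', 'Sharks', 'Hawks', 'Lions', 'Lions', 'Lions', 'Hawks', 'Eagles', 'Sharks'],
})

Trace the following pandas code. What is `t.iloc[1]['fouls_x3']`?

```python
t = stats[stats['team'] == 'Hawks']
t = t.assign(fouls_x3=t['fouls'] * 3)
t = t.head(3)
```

filter rows where team == 'Hawks':
   fouls  assists   team
2      2       19  Hawks
3      4       17  Hawks
5      6       13  Hawks
9      3       11  Hawks
add column fouls_x3 = t['fouls'] * 3:
   fouls  assists   team  fouls_x3
2      2       19  Hawks         6
3      4       17  Hawks        12
5      6       13  Hawks        18
9      3       11  Hawks         9
take first 3 rows:
   fouls  assists   team  fouls_x3
2      2       19  Hawks         6
3      4       17  Hawks        12
5      6       13  Hawks        18
Finally, value at position 1, column 'fouls_x3' = 12.

12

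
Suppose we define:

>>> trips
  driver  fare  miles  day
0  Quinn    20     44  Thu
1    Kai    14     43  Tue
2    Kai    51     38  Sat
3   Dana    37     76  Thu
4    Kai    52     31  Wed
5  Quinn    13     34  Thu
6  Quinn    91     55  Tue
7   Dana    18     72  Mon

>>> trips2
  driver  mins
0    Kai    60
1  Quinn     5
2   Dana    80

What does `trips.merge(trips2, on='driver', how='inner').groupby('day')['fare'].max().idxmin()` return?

Mon

merge on 'driver' (how='inner') → 8 rows:
  driver  fare  miles  day  mins
0  Quinn    20     44  Thu     5
1    Kai    14     43  Tue    60
2    Kai    51     38  Sat    60
3   Dana    37     76  Thu    80
4    Kai    52     31  Wed    60
5  Quinn    13     34  Thu     5
6  Quinn    91     55  Tue     5
7   Dana    18     72  Mon    80
group by day, max of fare:
day
Mon    18
Sat    51
Thu    37
Tue    91
Wed    52
Name: fare, dtype: int64
So idxmin() = Mon.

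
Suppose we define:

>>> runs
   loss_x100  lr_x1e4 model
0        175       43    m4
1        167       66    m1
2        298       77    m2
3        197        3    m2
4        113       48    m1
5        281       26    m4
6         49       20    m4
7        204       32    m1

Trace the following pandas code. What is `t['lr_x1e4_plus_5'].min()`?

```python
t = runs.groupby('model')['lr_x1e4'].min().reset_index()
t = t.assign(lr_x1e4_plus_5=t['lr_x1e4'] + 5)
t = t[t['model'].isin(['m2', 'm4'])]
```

group by model, min of lr_x1e4:
model
m1    32
m2     3
m4    20
Name: lr_x1e4, dtype: int64
reset_index():
  model  lr_x1e4
0    m1       32
1    m2        3
2    m4       20
add column lr_x1e4_plus_5 = t['lr_x1e4'] + 5:
  model  lr_x1e4  lr_x1e4_plus_5
0    m1       32              37
1    m2        3               8
2    m4       20              25
filter rows where model in ['m2', 'm4']:
  model  lr_x1e4  lr_x1e4_plus_5
1    m2        3               8
2    m4       20              25
Reading off the min of column 'lr_x1e4_plus_5', we get 8.

8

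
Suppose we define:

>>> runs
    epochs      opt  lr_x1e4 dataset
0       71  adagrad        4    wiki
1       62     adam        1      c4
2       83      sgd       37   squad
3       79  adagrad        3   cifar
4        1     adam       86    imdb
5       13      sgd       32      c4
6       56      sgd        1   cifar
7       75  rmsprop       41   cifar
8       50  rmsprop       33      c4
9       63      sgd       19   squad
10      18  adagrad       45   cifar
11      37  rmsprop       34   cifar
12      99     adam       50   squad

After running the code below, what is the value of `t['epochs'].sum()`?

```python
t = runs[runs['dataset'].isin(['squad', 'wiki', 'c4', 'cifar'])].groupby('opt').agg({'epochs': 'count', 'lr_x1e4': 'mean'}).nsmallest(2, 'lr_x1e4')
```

7

filter rows where dataset in ['squad', 'wiki', 'c4', 'cifar']:
    epochs      opt  lr_x1e4 dataset
0       71  adagrad        4    wiki
1       62     adam        1      c4
2       83      sgd       37   squad
3       79  adagrad        3   cifar
5       13      sgd       32      c4
6       56      sgd        1   cifar
7       75  rmsprop       41   cifar
8       50  rmsprop       33      c4
9       63      sgd       19   squad
10      18  adagrad       45   cifar
11      37  rmsprop       34   cifar
12      99     adam       50   squad
group by opt: count(epochs), mean(lr_x1e4):
         epochs    lr_x1e4
opt                       
adagrad       3  17.333333
adam          2  25.500000
rmsprop       3  36.000000
sgd           4  22.250000
take 2 rows with smallest lr_x1e4:
         epochs    lr_x1e4
opt                       
adagrad       3  17.333333
sgd           4  22.250000
Then the sum of column 'epochs': 7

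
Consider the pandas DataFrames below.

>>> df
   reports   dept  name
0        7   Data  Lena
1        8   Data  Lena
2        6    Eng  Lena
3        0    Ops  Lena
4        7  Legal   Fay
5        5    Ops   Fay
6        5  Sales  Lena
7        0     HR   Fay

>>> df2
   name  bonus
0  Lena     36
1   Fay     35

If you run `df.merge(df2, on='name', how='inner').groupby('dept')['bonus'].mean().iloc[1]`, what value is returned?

merge on 'name' (how='inner') → 8 rows:
   reports   dept  name  bonus
0        7   Data  Lena     36
1        8   Data  Lena     36
2        6    Eng  Lena     36
3        0    Ops  Lena     36
4        7  Legal   Fay     35
5        5    Ops   Fay     35
6        5  Sales  Lena     36
7        0     HR   Fay     35
group by dept, mean of bonus:
dept
Data     36.0
Eng      36.0
HR       35.0
Legal    35.0
Ops      35.5
Sales    36.0
Name: bonus, dtype: float64
value at position 1 → 36.0

36.0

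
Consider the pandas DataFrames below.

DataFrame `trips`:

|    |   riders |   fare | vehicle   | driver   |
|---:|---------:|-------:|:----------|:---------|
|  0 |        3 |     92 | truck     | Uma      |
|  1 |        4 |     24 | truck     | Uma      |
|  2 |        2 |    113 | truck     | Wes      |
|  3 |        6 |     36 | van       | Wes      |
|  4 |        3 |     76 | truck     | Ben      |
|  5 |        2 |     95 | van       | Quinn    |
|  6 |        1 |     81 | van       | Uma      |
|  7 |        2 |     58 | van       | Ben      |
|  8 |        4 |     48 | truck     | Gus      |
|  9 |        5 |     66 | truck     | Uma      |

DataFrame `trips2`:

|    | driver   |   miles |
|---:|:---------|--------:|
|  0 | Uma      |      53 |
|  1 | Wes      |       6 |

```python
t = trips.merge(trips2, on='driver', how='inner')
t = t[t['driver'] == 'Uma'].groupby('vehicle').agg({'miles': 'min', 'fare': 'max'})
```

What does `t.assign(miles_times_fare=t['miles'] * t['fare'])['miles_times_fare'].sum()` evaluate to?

merge on 'driver' (how='inner') → 6 rows:
   riders  fare vehicle driver  miles
0       3    92   truck    Uma     53
1       4    24   truck    Uma     53
2       2   113   truck    Wes      6
3       6    36     van    Wes      6
4       1    81     van    Uma     53
5       5    66   truck    Uma     53
filter rows where driver == 'Uma':
   riders  fare vehicle driver  miles
0       3    92   truck    Uma     53
1       4    24   truck    Uma     53
4       1    81     van    Uma     53
5       5    66   truck    Uma     53
group by vehicle: min(miles), max(fare):
         miles  fare
vehicle             
truck       53    92
van         53    81
add column miles_times_fare = t['miles'] * t['fare']:
         miles  fare  miles_times_fare
vehicle                               
truck       53    92              4876
van         53    81              4293

9169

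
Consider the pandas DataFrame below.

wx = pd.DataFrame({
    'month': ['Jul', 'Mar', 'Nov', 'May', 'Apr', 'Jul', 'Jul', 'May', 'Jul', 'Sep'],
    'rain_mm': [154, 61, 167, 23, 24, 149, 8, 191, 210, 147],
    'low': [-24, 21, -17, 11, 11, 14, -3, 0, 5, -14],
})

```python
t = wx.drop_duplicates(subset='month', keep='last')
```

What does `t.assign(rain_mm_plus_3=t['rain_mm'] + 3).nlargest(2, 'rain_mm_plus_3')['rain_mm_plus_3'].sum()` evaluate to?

drop duplicate month (keep=last):
  month  rain_mm  low
1   Mar       61   21
2   Nov      167  -17
4   Apr       24   11
7   May      191    0
8   Jul      210    5
9   Sep      147  -14
add column rain_mm_plus_3 = t['rain_mm'] + 3:
  month  rain_mm  low  rain_mm_plus_3
1   Mar       61   21              64
2   Nov      167  -17             170
4   Apr       24   11              27
7   May      191    0             194
8   Jul      210    5             213
9   Sep      147  -14             150
take 2 rows with largest rain_mm_plus_3:
  month  rain_mm  low  rain_mm_plus_3
8   Jul      210    5             213
7   May      191    0             194
Then the sum of column 'rain_mm_plus_3': 407

407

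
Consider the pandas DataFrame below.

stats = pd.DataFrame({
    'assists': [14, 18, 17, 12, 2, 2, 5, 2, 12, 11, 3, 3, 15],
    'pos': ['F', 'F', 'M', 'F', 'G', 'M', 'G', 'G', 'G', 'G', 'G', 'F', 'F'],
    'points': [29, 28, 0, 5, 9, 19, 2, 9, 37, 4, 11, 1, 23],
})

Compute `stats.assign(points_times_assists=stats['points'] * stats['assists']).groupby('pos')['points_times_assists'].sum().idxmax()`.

F

add column points_times_assists = stats['points'] * stats['assists']:
    assists pos  points  points_times_assists
0        14   F      29                   406
1        18   F      28                   504
2        17   M       0                     0
3        12   F       5                    60
4         2   G       9                    18
5         2   M      19                    38
6         5   G       2                    10
7         2   G       9                    18
8        12   G      37                   444
9        11   G       4                    44
10        3   G      11                    33
11        3   F       1                     3
12       15   F      23                   345
group by pos, sum of points_times_assists:
pos
F    1318
G     567
M      38
Name: points_times_assists, dtype: int64
Reading off the label with the largest value, we get F.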